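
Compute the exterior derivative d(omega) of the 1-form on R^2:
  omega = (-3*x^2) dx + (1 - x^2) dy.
d(omega) = (-2*x) dx ∧ dy

For a 1-form omega = sum_i f_i dx_i, the exterior derivative is
  d(omega) = sum_{i < j} (∂f_j/∂x_i - ∂f_i/∂x_j) dx_i ∧ dx_j.
  coefficient of dx ∧ dy: ∂f_2/∂x - ∂f_1/∂y = ∂(1 - x^2)/∂x - ∂(-3*x^2)/∂y = -2*x
Assembling: d(omega) = (-2*x) dx ∧ dy.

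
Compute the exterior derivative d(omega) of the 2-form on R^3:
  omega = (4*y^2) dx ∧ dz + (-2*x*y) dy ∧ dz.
d(omega) = (-10*y) dx ∧ dy ∧ dz

For a 2-form omega = sum_{i<j} g_{ij} dx_i ∧ dx_j, the exterior derivative is
  d(omega) = sum_{i<j} d(g_{ij}) ∧ dx_i ∧ dx_j = sum_{i<j, k} (∂g_{ij}/∂x_k) dx_k ∧ dx_i ∧ dx_j.
Expand each term, using dx_k ∧ dx_i ∧ dx_j = sgn(permutation) dx_{(a)} ∧ dx_{(b)} ∧ dx_{(c)} with (a < b < c) sorted:
  d(4*y^2) includes (∂/∂y)(4*y^2) dy = (8*y) dy, which multiplied by dx ∧ dz gives (-8*y) dx ∧ dy ∧ dz
  d(-2*x*y) includes (∂/∂x)(-2*x*y) dx = (-2*y) dx, which multiplied by dy ∧ dz gives (-2*y) dx ∧ dy ∧ dz
Collecting like 3-forms: d(omega) = (-10*y) dx ∧ dy ∧ dz.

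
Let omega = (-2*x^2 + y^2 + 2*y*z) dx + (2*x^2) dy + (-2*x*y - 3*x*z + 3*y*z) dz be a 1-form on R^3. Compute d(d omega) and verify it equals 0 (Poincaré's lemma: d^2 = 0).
d(d omega) = 0

Step 1: d omega = sum_{i<j} (∂f_j/∂x_i - ∂f_i/∂x_j) dx_i ∧ dx_j:
  coeff of dx ∧ dy: 4*x - 2*y - 2*z
  coeff of dx ∧ dz: -4*y - 3*z
  coeff of dy ∧ dz: -2*x + 3*z
Step 2: Apply d again to each 2-form coefficient. The only possible 3-form in R^3 is dx ∧ dy ∧ dz, with coefficient
  ∂(coeff of dy∧dz)/∂x - ∂(coeff of dx∧dz)/∂y + ∂(coeff of dx∧dy)/∂z
  = ∂/∂x (-2*x + 3*z) - ∂/∂y (-4*y - 3*z) + ∂/∂z (4*x - 2*y - 2*z).
Each of these terms simplifies to sums of mixed partials that cancel in pairs. The result is 0 (by equality of mixed partials for smooth functions — Schwarz / Clairaut).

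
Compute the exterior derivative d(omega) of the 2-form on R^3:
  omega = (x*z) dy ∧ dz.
d(omega) = (z) dx ∧ dy ∧ dz

For a 2-form omega = sum_{i<j} g_{ij} dx_i ∧ dx_j, the exterior derivative is
  d(omega) = sum_{i<j} d(g_{ij}) ∧ dx_i ∧ dx_j = sum_{i<j, k} (∂g_{ij}/∂x_k) dx_k ∧ dx_i ∧ dx_j.
Expand each term, using dx_k ∧ dx_i ∧ dx_j = sgn(permutation) dx_{(a)} ∧ dx_{(b)} ∧ dx_{(c)} with (a < b < c) sorted:
  d(x*z) includes (∂/∂x)(x*z) dx = (z) dx, which multiplied by dy ∧ dz gives (z) dx ∧ dy ∧ dz
Collecting like 3-forms: d(omega) = (z) dx ∧ dy ∧ dz.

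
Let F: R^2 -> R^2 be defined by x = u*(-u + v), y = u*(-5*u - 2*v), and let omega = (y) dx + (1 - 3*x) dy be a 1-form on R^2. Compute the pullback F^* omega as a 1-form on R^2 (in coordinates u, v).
F^* omega = (-20*u^3 + 23*u^2*v + 4*u*v^2 - 10*u - 2*v) du + (u*(-11*u^2 + 4*u*v - 2)) dv

Using F^*(f dg) = (f ∘ F) d(g ∘ F), substitute each coordinate x_i by F_i(u, v) in f_i, and replace dx_i by d F_i = (∂F_i/∂u) du + (∂F_i/∂v) dv.
  For the x component: f_1(F) = u*(-5*u - 2*v); d F_1 = (-2*u + v) du + (u) dv
  For the y component: f_2(F) = 3*u^2 - 3*u*v + 1; d F_2 = (-10*u - 2*v) du + (-2*u) dv
Combining and collecting du, dv coefficients:
  coeff of du: -20*u^3 + 23*u^2*v + 4*u*v^2 - 10*u - 2*v
  coeff of dv: u*(-11*u^2 + 4*u*v - 2)
F^* omega = (-20*u^3 + 23*u^2*v + 4*u*v^2 - 10*u - 2*v) du + (u*(-11*u^2 + 4*u*v - 2)) dv.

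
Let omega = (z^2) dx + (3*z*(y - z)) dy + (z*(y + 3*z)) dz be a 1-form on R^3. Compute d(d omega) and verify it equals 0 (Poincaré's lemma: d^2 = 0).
d(d omega) = 0

Step 1: d omega = sum_{i<j} (∂f_j/∂x_i - ∂f_i/∂x_j) dx_i ∧ dx_j:
  coeff of dx ∧ dy: 0
  coeff of dx ∧ dz: -2*z
  coeff of dy ∧ dz: -3*y + 7*z
Step 2: Apply d again to each 2-form coefficient. The only possible 3-form in R^3 is dx ∧ dy ∧ dz, with coefficient
  ∂(coeff of dy∧dz)/∂x - ∂(coeff of dx∧dz)/∂y + ∂(coeff of dx∧dy)/∂z
  = ∂/∂x (-3*y + 7*z) - ∂/∂y (-2*z) + ∂/∂z (0).
Each of these terms simplifies to sums of mixed partials that cancel in pairs. The result is 0 (by equality of mixed partials for smooth functions — Schwarz / Clairaut).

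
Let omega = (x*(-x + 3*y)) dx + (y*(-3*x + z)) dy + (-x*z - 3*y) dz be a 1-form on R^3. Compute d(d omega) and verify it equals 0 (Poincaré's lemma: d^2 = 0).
d(d omega) = 0

Step 1: d omega = sum_{i<j} (∂f_j/∂x_i - ∂f_i/∂x_j) dx_i ∧ dx_j:
  coeff of dx ∧ dy: -3*x - 3*y
  coeff of dx ∧ dz: -z
  coeff of dy ∧ dz: -y - 3
Step 2: Apply d again to each 2-form coefficient. The only possible 3-form in R^3 is dx ∧ dy ∧ dz, with coefficient
  ∂(coeff of dy∧dz)/∂x - ∂(coeff of dx∧dz)/∂y + ∂(coeff of dx∧dy)/∂z
  = ∂/∂x (-y - 3) - ∂/∂y (-z) + ∂/∂z (-3*x - 3*y).
Each of these terms simplifies to sums of mixed partials that cancel in pairs. The result is 0 (by equality of mixed partials for smooth functions — Schwarz / Clairaut).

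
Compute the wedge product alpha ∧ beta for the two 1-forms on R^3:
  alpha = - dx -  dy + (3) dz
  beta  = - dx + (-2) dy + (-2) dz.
alpha ∧ beta = (1) dx ∧ dy + (5) dx ∧ dz + (8) dy ∧ dz

Distribute the wedge, using dx_i ∧ dx_j = -dx_j ∧ dx_i and dx_i ∧ dx_i = 0. For each pair (i, j) with i < j, the coefficient of dx_i ∧ dx_j in alpha ∧ beta is (alpha_i * beta_j - alpha_j * beta_i). Collecting: alpha ∧ beta = (1) dx ∧ dy + (5) dx ∧ dz + (8) dy ∧ dz.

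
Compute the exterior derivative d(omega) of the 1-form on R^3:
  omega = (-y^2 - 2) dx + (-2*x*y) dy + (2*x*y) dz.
d(omega) = (2*y) dx ∧ dz + (2*x) dy ∧ dz

For a 1-form omega = sum_i f_i dx_i, the exterior derivative is
  d(omega) = sum_{i < j} (∂f_j/∂x_i - ∂f_i/∂x_j) dx_i ∧ dx_j.
  coefficient of dx ∧ dz: ∂f_3/∂x - ∂f_1/∂z = ∂(2*x*y)/∂x - ∂(-y^2 - 2)/∂z = 2*y
  coefficient of dy ∧ dz: ∂f_3/∂y - ∂f_2/∂z = ∂(2*x*y)/∂y - ∂(-2*x*y)/∂z = 2*x
Assembling: d(omega) = (2*y) dx ∧ dz + (2*x) dy ∧ dz.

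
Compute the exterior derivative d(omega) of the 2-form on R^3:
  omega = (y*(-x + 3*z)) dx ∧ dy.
d(omega) = (3*y) dx ∧ dy ∧ dz

For a 2-form omega = sum_{i<j} g_{ij} dx_i ∧ dx_j, the exterior derivative is
  d(omega) = sum_{i<j} d(g_{ij}) ∧ dx_i ∧ dx_j = sum_{i<j, k} (∂g_{ij}/∂x_k) dx_k ∧ dx_i ∧ dx_j.
Expand each term, using dx_k ∧ dx_i ∧ dx_j = sgn(permutation) dx_{(a)} ∧ dx_{(b)} ∧ dx_{(c)} with (a < b < c) sorted:
  d(y*(-x + 3*z)) includes (∂/∂z)(y*(-x + 3*z)) dz = (3*y) dz, which multiplied by dx ∧ dy gives (3*y) dx ∧ dy ∧ dz
Collecting like 3-forms: d(omega) = (3*y) dx ∧ dy ∧ dz.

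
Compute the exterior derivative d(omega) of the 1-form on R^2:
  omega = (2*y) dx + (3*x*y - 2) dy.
d(omega) = (3*y - 2) dx ∧ dy

For a 1-form omega = sum_i f_i dx_i, the exterior derivative is
  d(omega) = sum_{i < j} (∂f_j/∂x_i - ∂f_i/∂x_j) dx_i ∧ dx_j.
  coefficient of dx ∧ dy: ∂f_2/∂x - ∂f_1/∂y = ∂(3*x*y - 2)/∂x - ∂(2*y)/∂y = 3*y - 2
Assembling: d(omega) = (3*y - 2) dx ∧ dy.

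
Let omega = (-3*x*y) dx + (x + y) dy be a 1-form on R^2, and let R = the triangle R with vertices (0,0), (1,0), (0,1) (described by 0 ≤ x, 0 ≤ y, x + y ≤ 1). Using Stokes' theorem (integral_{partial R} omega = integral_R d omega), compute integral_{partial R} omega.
integral_(partial R) omega = 1

Stokes: integral_partial_R omega = integral_R d omega with d omega = (∂Q/∂x - ∂P/∂y) dx ∧ dy.
  ∂Q/∂x = 1
  ∂P/∂y = -3*x
  integrand = ∂Q/∂x - ∂P/∂y = 3*x + 1.
Integrating over R: integral_0^1 integral_0^{1-x} (3*x + 1) dy dx = 1.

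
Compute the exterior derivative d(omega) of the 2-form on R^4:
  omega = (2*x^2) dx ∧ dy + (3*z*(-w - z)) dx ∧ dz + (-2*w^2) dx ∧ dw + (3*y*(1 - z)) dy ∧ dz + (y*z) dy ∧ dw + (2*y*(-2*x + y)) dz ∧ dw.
d(omega) = (-4*y - 3*z) dx ∧ dz ∧ dw + (-4*x + 3*y) dy ∧ dz ∧ dw

For a 2-form omega = sum_{i<j} g_{ij} dx_i ∧ dx_j, the exterior derivative is
  d(omega) = sum_{i<j} d(g_{ij}) ∧ dx_i ∧ dx_j = sum_{i<j, k} (∂g_{ij}/∂x_k) dx_k ∧ dx_i ∧ dx_j.
Expand each term, using dx_k ∧ dx_i ∧ dx_j = sgn(permutation) dx_{(a)} ∧ dx_{(b)} ∧ dx_{(c)} with (a < b < c) sorted:
  d(3*z*(-w - z)) includes (∂/∂w)(3*z*(-w - z)) dw = (-3*z) dw, which multiplied by dx ∧ dz gives (-3*z) dx ∧ dz ∧ dw
  d(y*z) includes (∂/∂z)(y*z) dz = (y) dz, which multiplied by dy ∧ dw gives (-y) dy ∧ dz ∧ dw
  d(2*y*(-2*x + y)) includes (∂/∂x)(2*y*(-2*x + y)) dx = (-4*y) dx, which multiplied by dz ∧ dw gives (-4*y) dx ∧ dz ∧ dw
  d(2*y*(-2*x + y)) includes (∂/∂y)(2*y*(-2*x + y)) dy = (-4*x + 4*y) dy, which multiplied by dz ∧ dw gives (-4*x + 4*y) dy ∧ dz ∧ dw
Collecting like 3-forms: d(omega) = (-4*y - 3*z) dx ∧ dz ∧ dw + (-4*x + 3*y) dy ∧ dz ∧ dw.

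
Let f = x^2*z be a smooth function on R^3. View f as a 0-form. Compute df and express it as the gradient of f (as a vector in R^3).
df = (2*x*z) dx + (0) dy + (x^2) dz; grad f = (2*x*z, 0, x^2)

For a 0-form f, d f = (∂f/∂x) dx + (∂f/∂y) dy + (∂f/∂z) dz. The components of the vector representation are exactly the entries of grad f in Cartesian coordinates:
  ∂f/∂x = 2*x*z
  ∂f/∂y = 0
  ∂f/∂z = x^2.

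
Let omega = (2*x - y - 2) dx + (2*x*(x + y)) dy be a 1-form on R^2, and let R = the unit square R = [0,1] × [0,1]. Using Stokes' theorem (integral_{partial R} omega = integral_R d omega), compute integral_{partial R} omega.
integral_(partial R) omega = 4

Stokes: integral_partial_R omega = integral_R d omega with d omega = (∂Q/∂x - ∂P/∂y) dx ∧ dy.
  ∂Q/∂x = 4*x + 2*y
  ∂P/∂y = -1
  integrand = ∂Q/∂x - ∂P/∂y = 4*x + 2*y + 1.
Integrating over R: integral_0^1 integral_0^1 (4*x + 2*y + 1) dx dy = 4.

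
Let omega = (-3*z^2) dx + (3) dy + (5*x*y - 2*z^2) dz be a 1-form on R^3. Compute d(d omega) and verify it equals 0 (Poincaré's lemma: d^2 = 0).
d(d omega) = 0

Step 1: d omega = sum_{i<j} (∂f_j/∂x_i - ∂f_i/∂x_j) dx_i ∧ dx_j:
  coeff of dx ∧ dy: 0
  coeff of dx ∧ dz: 5*y + 6*z
  coeff of dy ∧ dz: 5*x
Step 2: Apply d again to each 2-form coefficient. The only possible 3-form in R^3 is dx ∧ dy ∧ dz, with coefficient
  ∂(coeff of dy∧dz)/∂x - ∂(coeff of dx∧dz)/∂y + ∂(coeff of dx∧dy)/∂z
  = ∂/∂x (5*x) - ∂/∂y (5*y + 6*z) + ∂/∂z (0).
Each of these terms simplifies to sums of mixed partials that cancel in pairs. The result is 0 (by equality of mixed partials for smooth functions — Schwarz / Clairaut).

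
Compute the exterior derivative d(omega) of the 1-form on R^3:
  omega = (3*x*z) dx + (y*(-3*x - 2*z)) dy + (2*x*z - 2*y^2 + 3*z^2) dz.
d(omega) = (-3*y) dx ∧ dy + (-3*x + 2*z) dx ∧ dz + (-2*y) dy ∧ dz

For a 1-form omega = sum_i f_i dx_i, the exterior derivative is
  d(omega) = sum_{i < j} (∂f_j/∂x_i - ∂f_i/∂x_j) dx_i ∧ dx_j.
  coefficient of dx ∧ dy: ∂f_2/∂x - ∂f_1/∂y = ∂(y*(-3*x - 2*z))/∂x - ∂(3*x*z)/∂y = -3*y
  coefficient of dx ∧ dz: ∂f_3/∂x - ∂f_1/∂z = ∂(2*x*z - 2*y^2 + 3*z^2)/∂x - ∂(3*x*z)/∂z = -3*x + 2*z
  coefficient of dy ∧ dz: ∂f_3/∂y - ∂f_2/∂z = ∂(2*x*z - 2*y^2 + 3*z^2)/∂y - ∂(y*(-3*x - 2*z))/∂z = -2*y
Assembling: d(omega) = (-3*y) dx ∧ dy + (-3*x + 2*z) dx ∧ dz + (-2*y) dy ∧ dz.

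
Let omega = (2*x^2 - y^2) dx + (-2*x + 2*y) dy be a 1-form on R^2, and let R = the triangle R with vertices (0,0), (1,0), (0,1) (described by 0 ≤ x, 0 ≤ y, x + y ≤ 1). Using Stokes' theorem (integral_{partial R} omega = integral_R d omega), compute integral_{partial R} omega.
integral_(partial R) omega = -2/3

Stokes: integral_partial_R omega = integral_R d omega with d omega = (∂Q/∂x - ∂P/∂y) dx ∧ dy.
  ∂Q/∂x = -2
  ∂P/∂y = -2*y
  integrand = ∂Q/∂x - ∂P/∂y = 2*y - 2.
Integrating over R: integral_0^1 integral_0^{1-x} (2*y - 2) dy dx = -2/3.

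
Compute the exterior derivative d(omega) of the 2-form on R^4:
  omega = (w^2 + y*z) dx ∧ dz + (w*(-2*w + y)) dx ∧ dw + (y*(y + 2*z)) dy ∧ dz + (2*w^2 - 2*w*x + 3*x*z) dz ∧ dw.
d(omega) = (-z) dx ∧ dy ∧ dz + (3*z) dx ∧ dz ∧ dw + (-w) dx ∧ dy ∧ dw

For a 2-form omega = sum_{i<j} g_{ij} dx_i ∧ dx_j, the exterior derivative is
  d(omega) = sum_{i<j} d(g_{ij}) ∧ dx_i ∧ dx_j = sum_{i<j, k} (∂g_{ij}/∂x_k) dx_k ∧ dx_i ∧ dx_j.
Expand each term, using dx_k ∧ dx_i ∧ dx_j = sgn(permutation) dx_{(a)} ∧ dx_{(b)} ∧ dx_{(c)} with (a < b < c) sorted:
  d(w^2 + y*z) includes (∂/∂y)(w^2 + y*z) dy = (z) dy, which multiplied by dx ∧ dz gives (-z) dx ∧ dy ∧ dz
  d(w^2 + y*z) includes (∂/∂w)(w^2 + y*z) dw = (2*w) dw, which multiplied by dx ∧ dz gives (2*w) dx ∧ dz ∧ dw
  d(w*(-2*w + y)) includes (∂/∂y)(w*(-2*w + y)) dy = (w) dy, which multiplied by dx ∧ dw gives (-w) dx ∧ dy ∧ dw
  d(2*w^2 - 2*w*x + 3*x*z) includes (∂/∂x)(2*w^2 - 2*w*x + 3*x*z) dx = (-2*w + 3*z) dx, which multiplied by dz ∧ dw gives (-2*w + 3*z) dx ∧ dz ∧ dw
Collecting like 3-forms: d(omega) = (-z) dx ∧ dy ∧ dz + (3*z) dx ∧ dz ∧ dw + (-w) dx ∧ dy ∧ dw.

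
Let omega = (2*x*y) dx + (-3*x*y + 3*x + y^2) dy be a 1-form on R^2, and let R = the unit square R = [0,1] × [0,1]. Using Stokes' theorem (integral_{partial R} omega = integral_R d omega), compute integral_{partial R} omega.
integral_(partial R) omega = 1/2

Stokes: integral_partial_R omega = integral_R d omega with d omega = (∂Q/∂x - ∂P/∂y) dx ∧ dy.
  ∂Q/∂x = 3 - 3*y
  ∂P/∂y = 2*x
  integrand = ∂Q/∂x - ∂P/∂y = -2*x - 3*y + 3.
Integrating over R: integral_0^1 integral_0^1 (-2*x - 3*y + 3) dx dy = 1/2.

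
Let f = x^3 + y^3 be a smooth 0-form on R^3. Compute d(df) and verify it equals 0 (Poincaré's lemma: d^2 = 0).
d(df) = 0

Step 1: df = sum_i (∂f/∂x_i) dx_i = (3*x^2) dx + (3*y^2) dy + (0) dz.
Step 2: Apply d again. Using the 1-form formula, the coefficient of dx ∧ dy in d(df) is ∂^2 f/∂x ∂y - ∂^2 f/∂y ∂x = (0) - (0) = 0 (equality of mixed partials for smooth f).
Similarly for dx ∧ dz and dy ∧ dz — all coefficients vanish. So d(df) = 0.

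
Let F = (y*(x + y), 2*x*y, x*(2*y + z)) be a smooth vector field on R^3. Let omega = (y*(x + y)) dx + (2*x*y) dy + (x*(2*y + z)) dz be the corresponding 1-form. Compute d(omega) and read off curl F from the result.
d(omega) = (2*x) dy ∧ dz + (-2*y - z) dz ∧ dx + (-x) dx ∧ dy; curl F = (2*x, -2*y - z, -x)

d omega = sum_{i<j} (∂f_j/∂x_i - ∂f_i/∂x_j) dx_i ∧ dx_j. Under the identification (dy ∧ dz, dz ∧ dx, dx ∧ dy) ↔ (e_x, e_y, e_z), the coefficients are exactly the components of curl F. Compute:
  ∂R/∂y - ∂Q/∂z = (2*x) - (0) = 2*x
  ∂P/∂z - ∂R/∂x = (0) - (2*y + z) = -2*y - z
  ∂Q/∂x - ∂P/∂y = (2*y) - (x + 2*y) = -x.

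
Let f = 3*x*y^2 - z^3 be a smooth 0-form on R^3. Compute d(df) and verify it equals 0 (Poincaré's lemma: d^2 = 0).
d(df) = 0

Step 1: df = sum_i (∂f/∂x_i) dx_i = (3*y^2) dx + (6*x*y) dy + (-3*z^2) dz.
Step 2: Apply d again. Using the 1-form formula, the coefficient of dx ∧ dy in d(df) is ∂^2 f/∂x ∂y - ∂^2 f/∂y ∂x = (6*y) - (6*y) = 0 (equality of mixed partials for smooth f).
Similarly for dx ∧ dz and dy ∧ dz — all coefficients vanish. So d(df) = 0.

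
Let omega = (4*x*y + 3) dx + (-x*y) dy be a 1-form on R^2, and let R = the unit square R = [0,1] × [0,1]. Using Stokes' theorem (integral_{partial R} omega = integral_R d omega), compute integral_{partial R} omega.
integral_(partial R) omega = -5/2

Stokes: integral_partial_R omega = integral_R d omega with d omega = (∂Q/∂x - ∂P/∂y) dx ∧ dy.
  ∂Q/∂x = -y
  ∂P/∂y = 4*x
  integrand = ∂Q/∂x - ∂P/∂y = -4*x - y.
Integrating over R: integral_0^1 integral_0^1 (-4*x - y) dx dy = -5/2.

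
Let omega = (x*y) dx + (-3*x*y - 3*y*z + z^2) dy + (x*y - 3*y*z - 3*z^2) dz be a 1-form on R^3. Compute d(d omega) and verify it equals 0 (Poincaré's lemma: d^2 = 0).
d(d omega) = 0

Step 1: d omega = sum_{i<j} (∂f_j/∂x_i - ∂f_i/∂x_j) dx_i ∧ dx_j:
  coeff of dx ∧ dy: -x - 3*y
  coeff of dx ∧ dz: y
  coeff of dy ∧ dz: x + 3*y - 5*z
Step 2: Apply d again to each 2-form coefficient. The only possible 3-form in R^3 is dx ∧ dy ∧ dz, with coefficient
  ∂(coeff of dy∧dz)/∂x - ∂(coeff of dx∧dz)/∂y + ∂(coeff of dx∧dy)/∂z
  = ∂/∂x (x + 3*y - 5*z) - ∂/∂y (y) + ∂/∂z (-x - 3*y).
Each of these terms simplifies to sums of mixed partials that cancel in pairs. The result is 0 (by equality of mixed partials for smooth functions — Schwarz / Clairaut).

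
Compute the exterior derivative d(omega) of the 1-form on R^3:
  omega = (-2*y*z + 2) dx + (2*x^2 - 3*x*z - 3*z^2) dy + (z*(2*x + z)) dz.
d(omega) = (4*x - z) dx ∧ dy + (2*y + 2*z) dx ∧ dz + (3*x + 6*z) dy ∧ dz

For a 1-form omega = sum_i f_i dx_i, the exterior derivative is
  d(omega) = sum_{i < j} (∂f_j/∂x_i - ∂f_i/∂x_j) dx_i ∧ dx_j.
  coefficient of dx ∧ dy: ∂f_2/∂x - ∂f_1/∂y = ∂(2*x^2 - 3*x*z - 3*z^2)/∂x - ∂(-2*y*z + 2)/∂y = 4*x - z
  coefficient of dx ∧ dz: ∂f_3/∂x - ∂f_1/∂z = ∂(z*(2*x + z))/∂x - ∂(-2*y*z + 2)/∂z = 2*y + 2*z
  coefficient of dy ∧ dz: ∂f_3/∂y - ∂f_2/∂z = ∂(z*(2*x + z))/∂y - ∂(2*x^2 - 3*x*z - 3*z^2)/∂z = 3*x + 6*z
Assembling: d(omega) = (4*x - z) dx ∧ dy + (2*y + 2*z) dx ∧ dz + (3*x + 6*z) dy ∧ dz.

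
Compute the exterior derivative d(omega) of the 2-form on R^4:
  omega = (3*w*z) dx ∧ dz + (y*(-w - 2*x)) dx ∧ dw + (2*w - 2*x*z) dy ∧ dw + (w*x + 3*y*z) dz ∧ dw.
d(omega) = (w + 3*z) dx ∧ dz ∧ dw + (w + 2*x - 2*z) dx ∧ dy ∧ dw + (2*x + 3*z) dy ∧ dz ∧ dw

For a 2-form omega = sum_{i<j} g_{ij} dx_i ∧ dx_j, the exterior derivative is
  d(omega) = sum_{i<j} d(g_{ij}) ∧ dx_i ∧ dx_j = sum_{i<j, k} (∂g_{ij}/∂x_k) dx_k ∧ dx_i ∧ dx_j.
Expand each term, using dx_k ∧ dx_i ∧ dx_j = sgn(permutation) dx_{(a)} ∧ dx_{(b)} ∧ dx_{(c)} with (a < b < c) sorted:
  d(3*w*z) includes (∂/∂w)(3*w*z) dw = (3*z) dw, which multiplied by dx ∧ dz gives (3*z) dx ∧ dz ∧ dw
  d(y*(-w - 2*x)) includes (∂/∂y)(y*(-w - 2*x)) dy = (-w - 2*x) dy, which multiplied by dx ∧ dw gives (w + 2*x) dx ∧ dy ∧ dw
  d(2*w - 2*x*z) includes (∂/∂x)(2*w - 2*x*z) dx = (-2*z) dx, which multiplied by dy ∧ dw gives (-2*z) dx ∧ dy ∧ dw
  d(2*w - 2*x*z) includes (∂/∂z)(2*w - 2*x*z) dz = (-2*x) dz, which multiplied by dy ∧ dw gives (2*x) dy ∧ dz ∧ dw
  d(w*x + 3*y*z) includes (∂/∂x)(w*x + 3*y*z) dx = (w) dx, which multiplied by dz ∧ dw gives (w) dx ∧ dz ∧ dw
  d(w*x + 3*y*z) includes (∂/∂y)(w*x + 3*y*z) dy = (3*z) dy, which multiplied by dz ∧ dw gives (3*z) dy ∧ dz ∧ dw
Collecting like 3-forms: d(omega) = (w + 3*z) dx ∧ dz ∧ dw + (w + 2*x - 2*z) dx ∧ dy ∧ dw + (2*x + 3*z) dy ∧ dz ∧ dw.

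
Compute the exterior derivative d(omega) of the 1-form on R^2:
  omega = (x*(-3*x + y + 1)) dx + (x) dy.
d(omega) = (1 - x) dx ∧ dy

For a 1-form omega = sum_i f_i dx_i, the exterior derivative is
  d(omega) = sum_{i < j} (∂f_j/∂x_i - ∂f_i/∂x_j) dx_i ∧ dx_j.
  coefficient of dx ∧ dy: ∂f_2/∂x - ∂f_1/∂y = ∂(x)/∂x - ∂(x*(-3*x + y + 1))/∂y = 1 - x
Assembling: d(omega) = (1 - x) dx ∧ dy.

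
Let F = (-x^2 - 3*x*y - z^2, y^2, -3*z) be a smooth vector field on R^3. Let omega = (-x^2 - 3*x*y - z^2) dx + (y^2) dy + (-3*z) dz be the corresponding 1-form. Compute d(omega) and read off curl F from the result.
d(omega) = (0) dy ∧ dz + (-2*z) dz ∧ dx + (3*x) dx ∧ dy; curl F = (0, -2*z, 3*x)

d omega = sum_{i<j} (∂f_j/∂x_i - ∂f_i/∂x_j) dx_i ∧ dx_j. Under the identification (dy ∧ dz, dz ∧ dx, dx ∧ dy) ↔ (e_x, e_y, e_z), the coefficients are exactly the components of curl F. Compute:
  ∂R/∂y - ∂Q/∂z = (0) - (0) = 0
  ∂P/∂z - ∂R/∂x = (-2*z) - (0) = -2*z
  ∂Q/∂x - ∂P/∂y = (0) - (-3*x) = 3*x.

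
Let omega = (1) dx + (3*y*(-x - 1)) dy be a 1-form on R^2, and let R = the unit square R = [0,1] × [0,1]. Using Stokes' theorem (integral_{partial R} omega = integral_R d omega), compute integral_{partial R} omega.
integral_(partial R) omega = -3/2

Stokes: integral_partial_R omega = integral_R d omega with d omega = (∂Q/∂x - ∂P/∂y) dx ∧ dy.
  ∂Q/∂x = -3*y
  ∂P/∂y = 0
  integrand = ∂Q/∂x - ∂P/∂y = -3*y.
Integrating over R: integral_0^1 integral_0^1 (-3*y) dx dy = -3/2.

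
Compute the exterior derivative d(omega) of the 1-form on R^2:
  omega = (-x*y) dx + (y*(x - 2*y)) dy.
d(omega) = (x + y) dx ∧ dy

For a 1-form omega = sum_i f_i dx_i, the exterior derivative is
  d(omega) = sum_{i < j} (∂f_j/∂x_i - ∂f_i/∂x_j) dx_i ∧ dx_j.
  coefficient of dx ∧ dy: ∂f_2/∂x - ∂f_1/∂y = ∂(y*(x - 2*y))/∂x - ∂(-x*y)/∂y = x + y
Assembling: d(omega) = (x + y) dx ∧ dy.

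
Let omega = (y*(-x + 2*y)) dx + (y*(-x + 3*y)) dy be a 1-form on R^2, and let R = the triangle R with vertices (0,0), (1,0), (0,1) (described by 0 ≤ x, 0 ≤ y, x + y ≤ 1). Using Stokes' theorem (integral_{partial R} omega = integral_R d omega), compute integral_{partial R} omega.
integral_(partial R) omega = -2/3

Stokes: integral_partial_R omega = integral_R d omega with d omega = (∂Q/∂x - ∂P/∂y) dx ∧ dy.
  ∂Q/∂x = -y
  ∂P/∂y = -x + 4*y
  integrand = ∂Q/∂x - ∂P/∂y = x - 5*y.
Integrating over R: integral_0^1 integral_0^{1-x} (x - 5*y) dy dx = -2/3.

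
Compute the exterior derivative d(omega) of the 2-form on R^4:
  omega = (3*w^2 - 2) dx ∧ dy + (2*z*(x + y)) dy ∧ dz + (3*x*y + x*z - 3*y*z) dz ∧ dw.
d(omega) = (6*w) dx ∧ dy ∧ dw + (2*z) dx ∧ dy ∧ dz + (3*y + z) dx ∧ dz ∧ dw + (3*x - 3*z) dy ∧ dz ∧ dw

For a 2-form omega = sum_{i<j} g_{ij} dx_i ∧ dx_j, the exterior derivative is
  d(omega) = sum_{i<j} d(g_{ij}) ∧ dx_i ∧ dx_j = sum_{i<j, k} (∂g_{ij}/∂x_k) dx_k ∧ dx_i ∧ dx_j.
Expand each term, using dx_k ∧ dx_i ∧ dx_j = sgn(permutation) dx_{(a)} ∧ dx_{(b)} ∧ dx_{(c)} with (a < b < c) sorted:
  d(3*w^2 - 2) includes (∂/∂w)(3*w^2 - 2) dw = (6*w) dw, which multiplied by dx ∧ dy gives (6*w) dx ∧ dy ∧ dw
  d(2*z*(x + y)) includes (∂/∂x)(2*z*(x + y)) dx = (2*z) dx, which multiplied by dy ∧ dz gives (2*z) dx ∧ dy ∧ dz
  d(3*x*y + x*z - 3*y*z) includes (∂/∂x)(3*x*y + x*z - 3*y*z) dx = (3*y + z) dx, which multiplied by dz ∧ dw gives (3*y + z) dx ∧ dz ∧ dw
  d(3*x*y + x*z - 3*y*z) includes (∂/∂y)(3*x*y + x*z - 3*y*z) dy = (3*x - 3*z) dy, which multiplied by dz ∧ dw gives (3*x - 3*z) dy ∧ dz ∧ dw
Collecting like 3-forms: d(omega) = (6*w) dx ∧ dy ∧ dw + (2*z) dx ∧ dy ∧ dz + (3*y + z) dx ∧ dz ∧ dw + (3*x - 3*z) dy ∧ dz ∧ dw.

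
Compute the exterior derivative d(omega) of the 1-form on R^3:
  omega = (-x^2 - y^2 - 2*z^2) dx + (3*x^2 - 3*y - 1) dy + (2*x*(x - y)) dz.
d(omega) = (6*x + 2*y) dx ∧ dy + (4*x - 2*y + 4*z) dx ∧ dz + (-2*x) dy ∧ dz

For a 1-form omega = sum_i f_i dx_i, the exterior derivative is
  d(omega) = sum_{i < j} (∂f_j/∂x_i - ∂f_i/∂x_j) dx_i ∧ dx_j.
  coefficient of dx ∧ dy: ∂f_2/∂x - ∂f_1/∂y = ∂(3*x^2 - 3*y - 1)/∂x - ∂(-x^2 - y^2 - 2*z^2)/∂y = 6*x + 2*y
  coefficient of dx ∧ dz: ∂f_3/∂x - ∂f_1/∂z = ∂(2*x*(x - y))/∂x - ∂(-x^2 - y^2 - 2*z^2)/∂z = 4*x - 2*y + 4*z
  coefficient of dy ∧ dz: ∂f_3/∂y - ∂f_2/∂z = ∂(2*x*(x - y))/∂y - ∂(3*x^2 - 3*y - 1)/∂z = -2*x
Assembling: d(omega) = (6*x + 2*y) dx ∧ dy + (4*x - 2*y + 4*z) dx ∧ dz + (-2*x) dy ∧ dz.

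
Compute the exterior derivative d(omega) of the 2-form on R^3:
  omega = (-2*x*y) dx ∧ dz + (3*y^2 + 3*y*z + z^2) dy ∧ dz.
d(omega) = (2*x) dx ∧ dy ∧ dz

For a 2-form omega = sum_{i<j} g_{ij} dx_i ∧ dx_j, the exterior derivative is
  d(omega) = sum_{i<j} d(g_{ij}) ∧ dx_i ∧ dx_j = sum_{i<j, k} (∂g_{ij}/∂x_k) dx_k ∧ dx_i ∧ dx_j.
Expand each term, using dx_k ∧ dx_i ∧ dx_j = sgn(permutation) dx_{(a)} ∧ dx_{(b)} ∧ dx_{(c)} with (a < b < c) sorted:
  d(-2*x*y) includes (∂/∂y)(-2*x*y) dy = (-2*x) dy, which multiplied by dx ∧ dz gives (2*x) dx ∧ dy ∧ dz
Collecting like 3-forms: d(omega) = (2*x) dx ∧ dy ∧ dz.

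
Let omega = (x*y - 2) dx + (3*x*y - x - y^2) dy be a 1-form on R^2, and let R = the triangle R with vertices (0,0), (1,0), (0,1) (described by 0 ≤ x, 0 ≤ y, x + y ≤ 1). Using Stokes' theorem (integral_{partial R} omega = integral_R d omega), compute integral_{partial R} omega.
integral_(partial R) omega = -1/6

Stokes: integral_partial_R omega = integral_R d omega with d omega = (∂Q/∂x - ∂P/∂y) dx ∧ dy.
  ∂Q/∂x = 3*y - 1
  ∂P/∂y = x
  integrand = ∂Q/∂x - ∂P/∂y = -x + 3*y - 1.
Integrating over R: integral_0^1 integral_0^{1-x} (-x + 3*y - 1) dy dx = -1/6.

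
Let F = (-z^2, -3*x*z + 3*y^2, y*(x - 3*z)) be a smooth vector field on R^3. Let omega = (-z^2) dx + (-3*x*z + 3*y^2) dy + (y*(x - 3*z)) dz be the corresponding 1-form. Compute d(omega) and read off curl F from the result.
d(omega) = (4*x - 3*z) dy ∧ dz + (-y - 2*z) dz ∧ dx + (-3*z) dx ∧ dy; curl F = (4*x - 3*z, -y - 2*z, -3*z)

d omega = sum_{i<j} (∂f_j/∂x_i - ∂f_i/∂x_j) dx_i ∧ dx_j. Under the identification (dy ∧ dz, dz ∧ dx, dx ∧ dy) ↔ (e_x, e_y, e_z), the coefficients are exactly the components of curl F. Compute:
  ∂R/∂y - ∂Q/∂z = (x - 3*z) - (-3*x) = 4*x - 3*z
  ∂P/∂z - ∂R/∂x = (-2*z) - (y) = -y - 2*z
  ∂Q/∂x - ∂P/∂y = (-3*z) - (0) = -3*z.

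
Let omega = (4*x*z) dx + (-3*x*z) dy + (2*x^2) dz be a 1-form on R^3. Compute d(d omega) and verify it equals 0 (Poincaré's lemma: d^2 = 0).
d(d omega) = 0

Step 1: d omega = sum_{i<j} (∂f_j/∂x_i - ∂f_i/∂x_j) dx_i ∧ dx_j:
  coeff of dx ∧ dy: -3*z
  coeff of dx ∧ dz: 0
  coeff of dy ∧ dz: 3*x
Step 2: Apply d again to each 2-form coefficient. The only possible 3-form in R^3 is dx ∧ dy ∧ dz, with coefficient
  ∂(coeff of dy∧dz)/∂x - ∂(coeff of dx∧dz)/∂y + ∂(coeff of dx∧dy)/∂z
  = ∂/∂x (3*x) - ∂/∂y (0) + ∂/∂z (-3*z).
Each of these terms simplifies to sums of mixed partials that cancel in pairs. The result is 0 (by equality of mixed partials for smooth functions — Schwarz / Clairaut).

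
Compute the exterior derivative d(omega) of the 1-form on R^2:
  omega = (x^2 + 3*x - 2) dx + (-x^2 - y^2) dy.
d(omega) = (-2*x) dx ∧ dy

For a 1-form omega = sum_i f_i dx_i, the exterior derivative is
  d(omega) = sum_{i < j} (∂f_j/∂x_i - ∂f_i/∂x_j) dx_i ∧ dx_j.
  coefficient of dx ∧ dy: ∂f_2/∂x - ∂f_1/∂y = ∂(-x^2 - y^2)/∂x - ∂(x^2 + 3*x - 2)/∂y = -2*x
Assembling: d(omega) = (-2*x) dx ∧ dy.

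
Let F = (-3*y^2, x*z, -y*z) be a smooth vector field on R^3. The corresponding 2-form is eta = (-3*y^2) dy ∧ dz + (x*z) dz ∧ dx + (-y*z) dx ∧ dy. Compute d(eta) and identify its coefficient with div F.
d(eta) = (-y) dx ∧ dy ∧ dz; div F = -y

For a 2-form in R^3 of the form above, applying d gives a 3-form with coefficient ∂P/∂x + ∂Q/∂y + ∂R/∂z:
  ∂P/∂x = 0
  ∂Q/∂y = 0
  ∂R/∂z = -y
Sum = -y, which is exactly div F.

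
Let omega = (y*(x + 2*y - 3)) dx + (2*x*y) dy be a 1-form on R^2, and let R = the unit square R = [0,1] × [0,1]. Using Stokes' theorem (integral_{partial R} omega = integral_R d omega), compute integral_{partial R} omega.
integral_(partial R) omega = 3/2

Stokes: integral_partial_R omega = integral_R d omega with d omega = (∂Q/∂x - ∂P/∂y) dx ∧ dy.
  ∂Q/∂x = 2*y
  ∂P/∂y = x + 4*y - 3
  integrand = ∂Q/∂x - ∂P/∂y = -x - 2*y + 3.
Integrating over R: integral_0^1 integral_0^1 (-x - 2*y + 3) dx dy = 3/2.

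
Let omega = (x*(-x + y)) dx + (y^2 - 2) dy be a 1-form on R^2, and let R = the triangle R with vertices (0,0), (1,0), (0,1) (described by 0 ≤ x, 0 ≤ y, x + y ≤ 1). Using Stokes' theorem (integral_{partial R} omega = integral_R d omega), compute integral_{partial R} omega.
integral_(partial R) omega = -1/6

Stokes: integral_partial_R omega = integral_R d omega with d omega = (∂Q/∂x - ∂P/∂y) dx ∧ dy.
  ∂Q/∂x = 0
  ∂P/∂y = x
  integrand = ∂Q/∂x - ∂P/∂y = -x.
Integrating over R: integral_0^1 integral_0^{1-x} (-x) dy dx = -1/6.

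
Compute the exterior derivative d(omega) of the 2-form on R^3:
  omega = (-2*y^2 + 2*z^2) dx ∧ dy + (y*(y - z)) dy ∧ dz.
d(omega) = (4*z) dx ∧ dy ∧ dz

For a 2-form omega = sum_{i<j} g_{ij} dx_i ∧ dx_j, the exterior derivative is
  d(omega) = sum_{i<j} d(g_{ij}) ∧ dx_i ∧ dx_j = sum_{i<j, k} (∂g_{ij}/∂x_k) dx_k ∧ dx_i ∧ dx_j.
Expand each term, using dx_k ∧ dx_i ∧ dx_j = sgn(permutation) dx_{(a)} ∧ dx_{(b)} ∧ dx_{(c)} with (a < b < c) sorted:
  d(-2*y^2 + 2*z^2) includes (∂/∂z)(-2*y^2 + 2*z^2) dz = (4*z) dz, which multiplied by dx ∧ dy gives (4*z) dx ∧ dy ∧ dz
Collecting like 3-forms: d(omega) = (4*z) dx ∧ dy ∧ dz.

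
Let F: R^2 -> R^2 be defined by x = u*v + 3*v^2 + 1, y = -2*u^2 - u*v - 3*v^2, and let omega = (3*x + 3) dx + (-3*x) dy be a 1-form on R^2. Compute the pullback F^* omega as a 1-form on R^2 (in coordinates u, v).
F^* omega = (12*u^2*v + 42*u*v^2 + 12*u + 18*v^3 + 9*v) du + (6*u^2*v + 54*u*v^2 + 9*u + 108*v^3 + 54*v) dv

Using F^*(f dg) = (f ∘ F) d(g ∘ F), substitute each coordinate x_i by F_i(u, v) in f_i, and replace dx_i by d F_i = (∂F_i/∂u) du + (∂F_i/∂v) dv.
  For the x component: f_1(F) = 3*u*v + 9*v^2 + 6; d F_1 = (v) du + (u + 6*v) dv
  For the y component: f_2(F) = -3*u*v - 9*v^2 - 3; d F_2 = (-4*u - v) du + (-u - 6*v) dv
Combining and collecting du, dv coefficients:
  coeff of du: 12*u^2*v + 42*u*v^2 + 12*u + 18*v^3 + 9*v
  coeff of dv: 6*u^2*v + 54*u*v^2 + 9*u + 108*v^3 + 54*v
F^* omega = (12*u^2*v + 42*u*v^2 + 12*u + 18*v^3 + 9*v) du + (6*u^2*v + 54*u*v^2 + 9*u + 108*v^3 + 54*v) dv.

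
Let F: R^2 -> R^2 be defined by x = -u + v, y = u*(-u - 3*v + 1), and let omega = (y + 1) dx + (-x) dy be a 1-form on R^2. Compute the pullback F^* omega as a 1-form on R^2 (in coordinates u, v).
F^* omega = (-u^2 + 2*u*v + 3*v^2 - v - 1) du + (-4*u^2 + u + 1) dv

Using F^*(f dg) = (f ∘ F) d(g ∘ F), substitute each coordinate x_i by F_i(u, v) in f_i, and replace dx_i by d F_i = (∂F_i/∂u) du + (∂F_i/∂v) dv.
  For the x component: f_1(F) = -u^2 - 3*u*v + u + 1; d F_1 = (-1) du + (1) dv
  For the y component: f_2(F) = u - v; d F_2 = (-2*u - 3*v + 1) du + (-3*u) dv
Combining and collecting du, dv coefficients:
  coeff of du: -u^2 + 2*u*v + 3*v^2 - v - 1
  coeff of dv: -4*u^2 + u + 1
F^* omega = (-u^2 + 2*u*v + 3*v^2 - v - 1) du + (-4*u^2 + u + 1) dv.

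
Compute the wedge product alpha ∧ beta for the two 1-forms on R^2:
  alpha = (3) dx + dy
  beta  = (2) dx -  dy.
alpha ∧ beta = (-5) dx ∧ dy

Distribute the wedge, using dx_i ∧ dx_j = -dx_j ∧ dx_i and dx_i ∧ dx_i = 0. For each pair (i, j) with i < j, the coefficient of dx_i ∧ dx_j in alpha ∧ beta is (alpha_i * beta_j - alpha_j * beta_i). Collecting: alpha ∧ beta = (-5) dx ∧ dy.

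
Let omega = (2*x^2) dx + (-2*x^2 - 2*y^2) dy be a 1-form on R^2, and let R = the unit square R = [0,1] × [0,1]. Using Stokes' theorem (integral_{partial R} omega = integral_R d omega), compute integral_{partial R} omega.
integral_(partial R) omega = -2

Stokes: integral_partial_R omega = integral_R d omega with d omega = (∂Q/∂x - ∂P/∂y) dx ∧ dy.
  ∂Q/∂x = -4*x
  ∂P/∂y = 0
  integrand = ∂Q/∂x - ∂P/∂y = -4*x.
Integrating over R: integral_0^1 integral_0^1 (-4*x) dx dy = -2.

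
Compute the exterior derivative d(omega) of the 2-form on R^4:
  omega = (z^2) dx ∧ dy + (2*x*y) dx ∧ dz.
d(omega) = (-2*x + 2*z) dx ∧ dy ∧ dz

For a 2-form omega = sum_{i<j} g_{ij} dx_i ∧ dx_j, the exterior derivative is
  d(omega) = sum_{i<j} d(g_{ij}) ∧ dx_i ∧ dx_j = sum_{i<j, k} (∂g_{ij}/∂x_k) dx_k ∧ dx_i ∧ dx_j.
Expand each term, using dx_k ∧ dx_i ∧ dx_j = sgn(permutation) dx_{(a)} ∧ dx_{(b)} ∧ dx_{(c)} with (a < b < c) sorted:
  d(z^2) includes (∂/∂z)(z^2) dz = (2*z) dz, which multiplied by dx ∧ dy gives (2*z) dx ∧ dy ∧ dz
  d(2*x*y) includes (∂/∂y)(2*x*y) dy = (2*x) dy, which multiplied by dx ∧ dz gives (-2*x) dx ∧ dy ∧ dz
Collecting like 3-forms: d(omega) = (-2*x + 2*z) dx ∧ dy ∧ dz.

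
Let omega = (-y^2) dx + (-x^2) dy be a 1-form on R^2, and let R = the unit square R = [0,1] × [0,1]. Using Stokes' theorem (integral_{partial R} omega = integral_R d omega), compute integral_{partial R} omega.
integral_(partial R) omega = 0

Stokes: integral_partial_R omega = integral_R d omega with d omega = (∂Q/∂x - ∂P/∂y) dx ∧ dy.
  ∂Q/∂x = -2*x
  ∂P/∂y = -2*y
  integrand = ∂Q/∂x - ∂P/∂y = -2*x + 2*y.
Integrating over R: integral_0^1 integral_0^1 (-2*x + 2*y) dx dy = 0.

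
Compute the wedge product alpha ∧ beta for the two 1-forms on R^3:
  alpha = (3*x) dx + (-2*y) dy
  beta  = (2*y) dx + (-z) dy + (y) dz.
alpha ∧ beta = (-3*x*z + 4*y^2) dx ∧ dy + (3*x*y) dx ∧ dz + (-2*y^2) dy ∧ dz

Distribute the wedge, using dx_i ∧ dx_j = -dx_j ∧ dx_i and dx_i ∧ dx_i = 0. For each pair (i, j) with i < j, the coefficient of dx_i ∧ dx_j in alpha ∧ beta is (alpha_i * beta_j - alpha_j * beta_i). Collecting: alpha ∧ beta = (-3*x*z + 4*y^2) dx ∧ dy + (3*x*y) dx ∧ dz + (-2*y^2) dy ∧ dz.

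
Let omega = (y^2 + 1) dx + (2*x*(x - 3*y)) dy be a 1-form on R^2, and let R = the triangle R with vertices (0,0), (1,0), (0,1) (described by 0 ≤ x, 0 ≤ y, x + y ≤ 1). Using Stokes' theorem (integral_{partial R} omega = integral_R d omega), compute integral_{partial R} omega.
integral_(partial R) omega = -2/3

Stokes: integral_partial_R omega = integral_R d omega with d omega = (∂Q/∂x - ∂P/∂y) dx ∧ dy.
  ∂Q/∂x = 4*x - 6*y
  ∂P/∂y = 2*y
  integrand = ∂Q/∂x - ∂P/∂y = 4*x - 8*y.
Integrating over R: integral_0^1 integral_0^{1-x} (4*x - 8*y) dy dx = -2/3.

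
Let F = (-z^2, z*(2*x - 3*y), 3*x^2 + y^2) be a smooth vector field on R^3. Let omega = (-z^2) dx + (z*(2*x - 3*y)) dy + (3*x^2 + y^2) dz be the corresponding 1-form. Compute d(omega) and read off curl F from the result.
d(omega) = (-2*x + 5*y) dy ∧ dz + (-6*x - 2*z) dz ∧ dx + (2*z) dx ∧ dy; curl F = (-2*x + 5*y, -6*x - 2*z, 2*z)

d omega = sum_{i<j} (∂f_j/∂x_i - ∂f_i/∂x_j) dx_i ∧ dx_j. Under the identification (dy ∧ dz, dz ∧ dx, dx ∧ dy) ↔ (e_x, e_y, e_z), the coefficients are exactly the components of curl F. Compute:
  ∂R/∂y - ∂Q/∂z = (2*y) - (2*x - 3*y) = -2*x + 5*y
  ∂P/∂z - ∂R/∂x = (-2*z) - (6*x) = -6*x - 2*z
  ∂Q/∂x - ∂P/∂y = (2*z) - (0) = 2*z.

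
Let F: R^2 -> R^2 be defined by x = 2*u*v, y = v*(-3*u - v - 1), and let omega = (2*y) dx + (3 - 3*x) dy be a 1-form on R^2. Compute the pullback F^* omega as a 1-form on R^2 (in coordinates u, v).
F^* omega = (v*(6*u*v - 4*v^2 - 4*v - 9)) du + (6*u^2*v + 8*u*v^2 + 2*u*v - 9*u - 6*v - 3) dv

Using F^*(f dg) = (f ∘ F) d(g ∘ F), substitute each coordinate x_i by F_i(u, v) in f_i, and replace dx_i by d F_i = (∂F_i/∂u) du + (∂F_i/∂v) dv.
  For the x component: f_1(F) = 2*v*(-3*u - v - 1); d F_1 = (2*v) du + (2*u) dv
  For the y component: f_2(F) = -6*u*v + 3; d F_2 = (-3*v) du + (-3*u - 2*v - 1) dv
Combining and collecting du, dv coefficients:
  coeff of du: v*(6*u*v - 4*v^2 - 4*v - 9)
  coeff of dv: 6*u^2*v + 8*u*v^2 + 2*u*v - 9*u - 6*v - 3
F^* omega = (v*(6*u*v - 4*v^2 - 4*v - 9)) du + (6*u^2*v + 8*u*v^2 + 2*u*v - 9*u - 6*v - 3) dv.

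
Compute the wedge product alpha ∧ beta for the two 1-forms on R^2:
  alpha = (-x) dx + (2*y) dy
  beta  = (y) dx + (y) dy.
alpha ∧ beta = (-y*(x + 2*y)) dx ∧ dy

Distribute the wedge, using dx_i ∧ dx_j = -dx_j ∧ dx_i and dx_i ∧ dx_i = 0. For each pair (i, j) with i < j, the coefficient of dx_i ∧ dx_j in alpha ∧ beta is (alpha_i * beta_j - alpha_j * beta_i). Collecting: alpha ∧ beta = (-y*(x + 2*y)) dx ∧ dy.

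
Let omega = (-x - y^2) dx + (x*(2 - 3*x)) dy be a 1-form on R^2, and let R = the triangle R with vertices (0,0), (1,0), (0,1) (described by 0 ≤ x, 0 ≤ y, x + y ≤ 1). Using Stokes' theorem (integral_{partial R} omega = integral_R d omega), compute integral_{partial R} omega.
integral_(partial R) omega = 1/3

Stokes: integral_partial_R omega = integral_R d omega with d omega = (∂Q/∂x - ∂P/∂y) dx ∧ dy.
  ∂Q/∂x = 2 - 6*x
  ∂P/∂y = -2*y
  integrand = ∂Q/∂x - ∂P/∂y = -6*x + 2*y + 2.
Integrating over R: integral_0^1 integral_0^{1-x} (-6*x + 2*y + 2) dy dx = 1/3.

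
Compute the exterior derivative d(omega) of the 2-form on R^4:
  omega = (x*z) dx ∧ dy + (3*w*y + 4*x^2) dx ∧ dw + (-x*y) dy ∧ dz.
d(omega) = (x - y) dx ∧ dy ∧ dz + (-3*w) dx ∧ dy ∧ dw

For a 2-form omega = sum_{i<j} g_{ij} dx_i ∧ dx_j, the exterior derivative is
  d(omega) = sum_{i<j} d(g_{ij}) ∧ dx_i ∧ dx_j = sum_{i<j, k} (∂g_{ij}/∂x_k) dx_k ∧ dx_i ∧ dx_j.
Expand each term, using dx_k ∧ dx_i ∧ dx_j = sgn(permutation) dx_{(a)} ∧ dx_{(b)} ∧ dx_{(c)} with (a < b < c) sorted:
  d(x*z) includes (∂/∂z)(x*z) dz = (x) dz, which multiplied by dx ∧ dy gives (x) dx ∧ dy ∧ dz
  d(3*w*y + 4*x^2) includes (∂/∂y)(3*w*y + 4*x^2) dy = (3*w) dy, which multiplied by dx ∧ dw gives (-3*w) dx ∧ dy ∧ dw
  d(-x*y) includes (∂/∂x)(-x*y) dx = (-y) dx, which multiplied by dy ∧ dz gives (-y) dx ∧ dy ∧ dz
Collecting like 3-forms: d(omega) = (x - y) dx ∧ dy ∧ dz + (-3*w) dx ∧ dy ∧ dw.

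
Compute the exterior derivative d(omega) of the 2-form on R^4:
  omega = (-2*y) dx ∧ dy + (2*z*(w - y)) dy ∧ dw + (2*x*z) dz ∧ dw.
d(omega) = (-2*w + 2*y) dy ∧ dz ∧ dw + (2*z) dx ∧ dz ∧ dw

For a 2-form omega = sum_{i<j} g_{ij} dx_i ∧ dx_j, the exterior derivative is
  d(omega) = sum_{i<j} d(g_{ij}) ∧ dx_i ∧ dx_j = sum_{i<j, k} (∂g_{ij}/∂x_k) dx_k ∧ dx_i ∧ dx_j.
Expand each term, using dx_k ∧ dx_i ∧ dx_j = sgn(permutation) dx_{(a)} ∧ dx_{(b)} ∧ dx_{(c)} with (a < b < c) sorted:
  d(2*z*(w - y)) includes (∂/∂z)(2*z*(w - y)) dz = (2*w - 2*y) dz, which multiplied by dy ∧ dw gives (-2*w + 2*y) dy ∧ dz ∧ dw
  d(2*x*z) includes (∂/∂x)(2*x*z) dx = (2*z) dx, which multiplied by dz ∧ dw gives (2*z) dx ∧ dz ∧ dw
Collecting like 3-forms: d(omega) = (-2*w + 2*y) dy ∧ dz ∧ dw + (2*z) dx ∧ dz ∧ dw.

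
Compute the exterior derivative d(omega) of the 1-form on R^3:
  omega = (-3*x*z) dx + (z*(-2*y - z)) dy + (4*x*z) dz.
d(omega) = (3*x + 4*z) dx ∧ dz + (2*y + 2*z) dy ∧ dz

For a 1-form omega = sum_i f_i dx_i, the exterior derivative is
  d(omega) = sum_{i < j} (∂f_j/∂x_i - ∂f_i/∂x_j) dx_i ∧ dx_j.
  coefficient of dx ∧ dz: ∂f_3/∂x - ∂f_1/∂z = ∂(4*x*z)/∂x - ∂(-3*x*z)/∂z = 3*x + 4*z
  coefficient of dy ∧ dz: ∂f_3/∂y - ∂f_2/∂z = ∂(4*x*z)/∂y - ∂(z*(-2*y - z))/∂z = 2*y + 2*z
Assembling: d(omega) = (3*x + 4*z) dx ∧ dz + (2*y + 2*z) dy ∧ dz.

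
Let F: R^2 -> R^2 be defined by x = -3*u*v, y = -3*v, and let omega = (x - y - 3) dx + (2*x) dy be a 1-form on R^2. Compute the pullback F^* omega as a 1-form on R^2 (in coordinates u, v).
F^* omega = (9*v*(u*v - v + 1)) du + (9*u*(u*v + v + 1)) dv

Using F^*(f dg) = (f ∘ F) d(g ∘ F), substitute each coordinate x_i by F_i(u, v) in f_i, and replace dx_i by d F_i = (∂F_i/∂u) du + (∂F_i/∂v) dv.
  For the x component: f_1(F) = -3*u*v + 3*v - 3; d F_1 = (-3*v) du + (-3*u) dv
  For the y component: f_2(F) = -6*u*v; d F_2 = (0) du + (-3) dv
Combining and collecting du, dv coefficients:
  coeff of du: 9*v*(u*v - v + 1)
  coeff of dv: 9*u*(u*v + v + 1)
F^* omega = (9*v*(u*v - v + 1)) du + (9*u*(u*v + v + 1)) dv.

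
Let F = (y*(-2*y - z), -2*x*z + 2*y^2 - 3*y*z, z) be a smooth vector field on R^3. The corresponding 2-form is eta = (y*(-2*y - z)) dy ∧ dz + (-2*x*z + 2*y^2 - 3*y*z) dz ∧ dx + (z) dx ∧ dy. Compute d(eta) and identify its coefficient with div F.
d(eta) = (4*y - 3*z + 1) dx ∧ dy ∧ dz; div F = 4*y - 3*z + 1

For a 2-form in R^3 of the form above, applying d gives a 3-form with coefficient ∂P/∂x + ∂Q/∂y + ∂R/∂z:
  ∂P/∂x = 0
  ∂Q/∂y = 4*y - 3*z
  ∂R/∂z = 1
Sum = 4*y - 3*z + 1, which is exactly div F.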